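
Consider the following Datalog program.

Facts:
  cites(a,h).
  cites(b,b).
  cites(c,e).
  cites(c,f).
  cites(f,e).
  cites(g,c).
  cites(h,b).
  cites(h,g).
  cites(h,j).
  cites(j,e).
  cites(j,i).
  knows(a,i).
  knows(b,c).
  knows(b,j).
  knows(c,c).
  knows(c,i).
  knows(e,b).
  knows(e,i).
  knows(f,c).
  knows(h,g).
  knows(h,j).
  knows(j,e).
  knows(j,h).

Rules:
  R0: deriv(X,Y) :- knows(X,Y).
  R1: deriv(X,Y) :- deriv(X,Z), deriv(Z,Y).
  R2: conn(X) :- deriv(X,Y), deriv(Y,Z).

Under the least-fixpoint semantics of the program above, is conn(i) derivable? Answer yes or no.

round 1: derive deriv(a,i) via R0 from knows(a,i)
round 1: derive deriv(b,c) via R0 from knows(b,c)
round 1: derive deriv(b,j) via R0 from knows(b,j)
round 1: derive deriv(c,c) via R0 from knows(c,c)
round 1: derive deriv(c,i) via R0 from knows(c,i)
round 1: derive deriv(e,b) via R0 from knows(e,b)
round 1: derive deriv(e,i) via R0 from knows(e,i)
round 1: derive deriv(f,c) via R0 from knows(f,c)
round 1: derive deriv(h,g) via R0 from knows(h,g)
round 1: derive deriv(h,j) via R0 from knows(h,j)
round 1: derive deriv(j,e) via R0 from knows(j,e)
round 1: derive deriv(j,h) via R0 from knows(j,h)
round 2: derive deriv(b,e) via R1 from deriv(b,j), deriv(j,e)
round 2: derive deriv(b,h) via R1 from deriv(b,j), deriv(j,h)
round 2: derive deriv(b,i) via R1 from deriv(b,c), deriv(c,i)
round 2: derive deriv(e,c) via R1 from deriv(e,b), deriv(b,c)
round 2: derive deriv(e,j) via R1 from deriv(e,b), deriv(b,j)
round 2: derive deriv(f,i) via R1 from deriv(f,c), deriv(c,i)
round 2: derive deriv(h,e) via R1 from deriv(h,j), deriv(j,e)
round 2: derive deriv(h,h) via R1 from deriv(h,j), deriv(j,h)
round 2: derive deriv(j,b) via R1 from deriv(j,e), deriv(e,b)
round 2: derive deriv(j,g) via R1 from deriv(j,h), deriv(h,g)
round 2: derive deriv(j,i) via R1 from deriv(j,e), deriv(e,i)
round 2: derive deriv(j,j) via R1 from deriv(j,h), deriv(h,j)
round 2: derive conn(b) via R2 from deriv(b,c), deriv(c,c)
round 2: derive conn(c) via R2 from deriv(c,c), deriv(c,c)
round 2: derive conn(e) via R2 from deriv(e,b), deriv(b,c)
round 2: derive conn(f) via R2 from deriv(f,c), deriv(c,c)
round 2: derive conn(h) via R2 from deriv(h,j), deriv(j,e)
round 2: derive conn(j) via R2 from deriv(j,e), deriv(e,b)
round 3: derive deriv(b,b) via R1 from deriv(b,e), deriv(e,b)
round 3: derive deriv(b,g) via R1 from deriv(b,h), deriv(h,g)
round 3: derive deriv(e,e) via R1 from deriv(e,b), deriv(b,e)
round 3: derive deriv(e,g) via R1 from deriv(e,j), deriv(j,g)
round 3: derive deriv(e,h) via R1 from deriv(e,b), deriv(b,h)
round 3: derive deriv(h,b) via R1 from deriv(h,e), deriv(e,b)
round 3: derive deriv(h,c) via R1 from deriv(h,e), deriv(e,c)
round 3: derive deriv(h,i) via R1 from deriv(h,e), deriv(e,i)
round 3: derive deriv(j,c) via R1 from deriv(j,b), deriv(b,c)

no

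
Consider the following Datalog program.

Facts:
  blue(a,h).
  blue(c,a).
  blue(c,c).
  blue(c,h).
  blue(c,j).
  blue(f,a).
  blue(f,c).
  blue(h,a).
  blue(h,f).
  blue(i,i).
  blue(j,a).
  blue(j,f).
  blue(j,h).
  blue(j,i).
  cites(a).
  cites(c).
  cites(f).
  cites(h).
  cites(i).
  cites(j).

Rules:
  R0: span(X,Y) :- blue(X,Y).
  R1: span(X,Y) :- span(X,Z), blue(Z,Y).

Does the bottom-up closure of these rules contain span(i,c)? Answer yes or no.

round 1: derive span(a,h) via R0 from blue(a,h)
round 1: derive span(c,a) via R0 from blue(c,a)
round 1: derive span(c,c) via R0 from blue(c,c)
round 1: derive span(c,h) via R0 from blue(c,h)
round 1: derive span(c,j) via R0 from blue(c,j)
round 1: derive span(f,a) via R0 from blue(f,a)
round 1: derive span(f,c) via R0 from blue(f,c)
round 1: derive span(h,a) via R0 from blue(h,a)
round 1: derive span(h,f) via R0 from blue(h,f)
round 1: derive span(i,i) via R0 from blue(i,i)
round 1: derive span(j,a) via R0 from blue(j,a)
round 1: derive span(j,f) via R0 from blue(j,f)
round 1: derive span(j,h) via R0 from blue(j,h)
round 1: derive span(j,i) via R0 from blue(j,i)
round 2: derive span(a,a) via R1 from span(a,h), blue(h,a)
round 2: derive span(a,f) via R1 from span(a,h), blue(h,f)
round 2: derive span(c,f) via R1 from span(c,h), blue(h,f)
round 2: derive span(c,i) via R1 from span(c,j), blue(j,i)
round 2: derive span(f,h) via R1 from span(f,a), blue(a,h)
round 2: derive span(f,j) via R1 from span(f,c), blue(c,j)
round 2: derive span(h,c) via R1 from span(h,f), blue(f,c)
round 2: derive span(h,h) via R1 from span(h,a), blue(a,h)
round 2: derive span(j,c) via R1 from span(j,f), blue(f,c)
round 3: derive span(a,c) via R1 from span(a,f), blue(f,c)
round 3: derive span(f,f) via R1 from span(f,h), blue(h,f)
round 3: derive span(f,i) via R1 from span(f,j), blue(j,i)
round 3: derive span(h,j) via R1 from span(h,c), blue(c,j)
round 3: derive span(j,j) via R1 from span(j,c), blue(c,j)
round 4: derive span(a,j) via R1 from span(a,c), blue(c,j)
round 4: derive span(h,i) via R1 from span(h,j), blue(j,i)
round 5: derive span(a,i) via R1 from span(a,j), blue(j,i)

no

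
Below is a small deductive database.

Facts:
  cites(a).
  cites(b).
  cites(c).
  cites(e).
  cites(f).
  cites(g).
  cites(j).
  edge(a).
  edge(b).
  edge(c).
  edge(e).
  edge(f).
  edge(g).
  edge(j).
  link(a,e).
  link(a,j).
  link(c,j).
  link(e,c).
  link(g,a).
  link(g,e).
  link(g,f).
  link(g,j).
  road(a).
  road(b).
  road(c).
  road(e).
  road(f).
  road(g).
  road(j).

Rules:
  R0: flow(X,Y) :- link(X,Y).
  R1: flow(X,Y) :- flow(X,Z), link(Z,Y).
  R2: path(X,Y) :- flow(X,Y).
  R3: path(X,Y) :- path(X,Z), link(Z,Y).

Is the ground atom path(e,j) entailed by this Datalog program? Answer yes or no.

round 1: derive flow(a,e) via R0 from link(a,e)
round 1: derive flow(a,j) via R0 from link(a,j)
round 1: derive flow(c,j) via R0 from link(c,j)
round 1: derive flow(e,c) via R0 from link(e,c)
round 1: derive flow(g,a) via R0 from link(g,a)
round 1: derive flow(g,e) via R0 from link(g,e)
round 1: derive flow(g,f) via R0 from link(g,f)
round 1: derive flow(g,j) via R0 from link(g,j)
round 2: derive flow(a,c) via R1 from flow(a,e), link(e,c)
round 2: derive flow(e,j) via R1 from flow(e,c), link(c,j)
round 2: derive flow(g,c) via R1 from flow(g,e), link(e,c)
round 2: derive path(a,e) via R2 from flow(a,e)
round 2: derive path(a,j) via R2 from flow(a,j)
round 2: derive path(c,j) via R2 from flow(c,j)
round 2: derive path(e,c) via R2 from flow(e,c)
round 2: derive path(g,a) via R2 from flow(g,a)
round 2: derive path(g,e) via R2 from flow(g,e)
round 2: derive path(g,f) via R2 from flow(g,f)
round 2: derive path(g,j) via R2 from flow(g,j)
round 3: derive path(a,c) via R2 from flow(a,c)
round 3: derive path(e,j) via R2 from flow(e,j)
round 3: derive path(g,c) via R2 from flow(g,c)

yes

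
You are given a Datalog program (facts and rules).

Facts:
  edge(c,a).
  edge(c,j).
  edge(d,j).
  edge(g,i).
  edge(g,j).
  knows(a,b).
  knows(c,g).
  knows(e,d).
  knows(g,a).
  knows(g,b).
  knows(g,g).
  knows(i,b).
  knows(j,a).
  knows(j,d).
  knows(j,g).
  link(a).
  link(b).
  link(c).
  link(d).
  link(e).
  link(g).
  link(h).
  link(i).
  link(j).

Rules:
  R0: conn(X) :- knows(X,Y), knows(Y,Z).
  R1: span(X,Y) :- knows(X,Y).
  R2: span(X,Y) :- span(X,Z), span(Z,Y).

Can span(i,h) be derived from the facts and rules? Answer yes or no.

no

round 1: derive span(a,b) via R1 from knows(a,b)
round 1: derive span(c,g) via R1 from knows(c,g)
round 1: derive span(e,d) via R1 from knows(e,d)
round 1: derive span(g,a) via R1 from knows(g,a)
round 1: derive span(g,b) via R1 from knows(g,b)
round 1: derive span(g,g) via R1 from knows(g,g)
round 1: derive span(i,b) via R1 from knows(i,b)
round 1: derive span(j,a) via R1 from knows(j,a)
round 1: derive span(j,d) via R1 from knows(j,d)
round 1: derive span(j,g) via R1 from knows(j,g)
round 2: derive span(c,a) via R2 from span(c,g), span(g,a)
round 2: derive span(c,b) via R2 from span(c,g), span(g,b)
round 2: derive span(j,b) via R2 from span(j,a), span(a,b)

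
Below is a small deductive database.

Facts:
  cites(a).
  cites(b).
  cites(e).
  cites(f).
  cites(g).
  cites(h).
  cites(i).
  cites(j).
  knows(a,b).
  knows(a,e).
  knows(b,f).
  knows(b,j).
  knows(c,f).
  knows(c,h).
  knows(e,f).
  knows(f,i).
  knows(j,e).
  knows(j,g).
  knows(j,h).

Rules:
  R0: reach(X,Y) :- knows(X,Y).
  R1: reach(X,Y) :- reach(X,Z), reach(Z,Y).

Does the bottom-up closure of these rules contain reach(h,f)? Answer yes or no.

no

round 1: derive reach(a,b) via R0 from knows(a,b)
round 1: derive reach(a,e) via R0 from knows(a,e)
round 1: derive reach(b,f) via R0 from knows(b,f)
round 1: derive reach(b,j) via R0 from knows(b,j)
round 1: derive reach(c,f) via R0 from knows(c,f)
round 1: derive reach(c,h) via R0 from knows(c,h)
round 1: derive reach(e,f) via R0 from knows(e,f)
round 1: derive reach(f,i) via R0 from knows(f,i)
round 1: derive reach(j,e) via R0 from knows(j,e)
round 1: derive reach(j,g) via R0 from knows(j,g)
round 1: derive reach(j,h) via R0 from knows(j,h)
round 2: derive reach(a,f) via R1 from reach(a,b), reach(b,f)
round 2: derive reach(a,j) via R1 from reach(a,b), reach(b,j)
round 2: derive reach(b,e) via R1 from reach(b,j), reach(j,e)
round 2: derive reach(b,g) via R1 from reach(b,j), reach(j,g)
round 2: derive reach(b,h) via R1 from reach(b,j), reach(j,h)
round 2: derive reach(b,i) via R1 from reach(b,f), reach(f,i)
round 2: derive reach(c,i) via R1 from reach(c,f), reach(f,i)
round 2: derive reach(e,i) via R1 from reach(e,f), reach(f,i)
round 2: derive reach(j,f) via R1 from reach(j,e), reach(e,f)
round 3: derive reach(a,g) via R1 from reach(a,b), reach(b,g)
round 3: derive reach(a,h) via R1 from reach(a,b), reach(b,h)
round 3: derive reach(a,i) via R1 from reach(a,b), reach(b,i)
round 3: derive reach(j,i) via R1 from reach(j,e), reach(e,i)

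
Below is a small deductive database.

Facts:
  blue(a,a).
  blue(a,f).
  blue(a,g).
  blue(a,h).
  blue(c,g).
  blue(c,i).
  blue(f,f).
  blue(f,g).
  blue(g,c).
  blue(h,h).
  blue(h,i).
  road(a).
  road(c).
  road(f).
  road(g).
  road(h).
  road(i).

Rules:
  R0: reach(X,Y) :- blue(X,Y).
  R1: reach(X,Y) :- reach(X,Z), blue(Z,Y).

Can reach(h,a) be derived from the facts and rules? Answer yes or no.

no

round 1: derive reach(a,a) via R0 from blue(a,a)
round 1: derive reach(a,f) via R0 from blue(a,f)
round 1: derive reach(a,g) via R0 from blue(a,g)
round 1: derive reach(a,h) via R0 from blue(a,h)
round 1: derive reach(c,g) via R0 from blue(c,g)
round 1: derive reach(c,i) via R0 from blue(c,i)
round 1: derive reach(f,f) via R0 from blue(f,f)
round 1: derive reach(f,g) via R0 from blue(f,g)
round 1: derive reach(g,c) via R0 from blue(g,c)
round 1: derive reach(h,h) via R0 from blue(h,h)
round 1: derive reach(h,i) via R0 from blue(h,i)
round 2: derive reach(a,c) via R1 from reach(a,g), blue(g,c)
round 2: derive reach(a,i) via R1 from reach(a,h), blue(h,i)
round 2: derive reach(c,c) via R1 from reach(c,g), blue(g,c)
round 2: derive reach(f,c) via R1 from reach(f,g), blue(g,c)
round 2: derive reach(g,g) via R1 from reach(g,c), blue(c,g)
round 2: derive reach(g,i) via R1 from reach(g,c), blue(c,i)
round 3: derive reach(f,i) via R1 from reach(f,c), blue(c,i)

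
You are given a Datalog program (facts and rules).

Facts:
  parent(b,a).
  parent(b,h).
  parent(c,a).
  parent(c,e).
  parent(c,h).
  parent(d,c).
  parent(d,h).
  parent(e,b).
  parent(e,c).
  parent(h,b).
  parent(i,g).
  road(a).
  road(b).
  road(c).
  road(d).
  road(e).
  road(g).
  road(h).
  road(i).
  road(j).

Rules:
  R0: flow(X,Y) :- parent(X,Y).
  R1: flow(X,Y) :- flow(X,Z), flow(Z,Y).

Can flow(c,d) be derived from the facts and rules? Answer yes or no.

no

round 1: derive flow(b,a) via R0 from parent(b,a)
round 1: derive flow(b,h) via R0 from parent(b,h)
round 1: derive flow(c,a) via R0 from parent(c,a)
round 1: derive flow(c,e) via R0 from parent(c,e)
round 1: derive flow(c,h) via R0 from parent(c,h)
round 1: derive flow(d,c) via R0 from parent(d,c)
round 1: derive flow(d,h) via R0 from parent(d,h)
round 1: derive flow(e,b) via R0 from parent(e,b)
round 1: derive flow(e,c) via R0 from parent(e,c)
round 1: derive flow(h,b) via R0 from parent(h,b)
round 1: derive flow(i,g) via R0 from parent(i,g)
round 2: derive flow(b,b) via R1 from flow(b,h), flow(h,b)
round 2: derive flow(c,b) via R1 from flow(c,e), flow(e,b)
round 2: derive flow(c,c) via R1 from flow(c,e), flow(e,c)
round 2: derive flow(d,a) via R1 from flow(d,c), flow(c,a)
round 2: derive flow(d,b) via R1 from flow(d,h), flow(h,b)
round 2: derive flow(d,e) via R1 from flow(d,c), flow(c,e)
round 2: derive flow(e,a) via R1 from flow(e,b), flow(b,a)
round 2: derive flow(e,e) via R1 from flow(e,c), flow(c,e)
round 2: derive flow(e,h) via R1 from flow(e,b), flow(b,h)
round 2: derive flow(h,a) via R1 from flow(h,b), flow(b,a)
round 2: derive flow(h,h) via R1 from flow(h,b), flow(b,h)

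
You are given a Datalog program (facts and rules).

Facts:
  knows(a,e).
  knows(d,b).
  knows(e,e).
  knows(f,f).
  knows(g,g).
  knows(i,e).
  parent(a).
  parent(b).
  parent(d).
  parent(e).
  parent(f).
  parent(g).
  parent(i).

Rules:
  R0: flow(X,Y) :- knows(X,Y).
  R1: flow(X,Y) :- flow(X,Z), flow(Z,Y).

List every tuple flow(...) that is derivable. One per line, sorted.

round 1: derive flow(a,e) via R0 from knows(a,e)
round 1: derive flow(d,b) via R0 from knows(d,b)
round 1: derive flow(e,e) via R0 from knows(e,e)
round 1: derive flow(f,f) via R0 from knows(f,f)
round 1: derive flow(g,g) via R0 from knows(g,g)
round 1: derive flow(i,e) via R0 from knows(i,e)

flow(a,e)
flow(d,b)
flow(e,e)
flow(f,f)
flow(g,g)
flow(i,e)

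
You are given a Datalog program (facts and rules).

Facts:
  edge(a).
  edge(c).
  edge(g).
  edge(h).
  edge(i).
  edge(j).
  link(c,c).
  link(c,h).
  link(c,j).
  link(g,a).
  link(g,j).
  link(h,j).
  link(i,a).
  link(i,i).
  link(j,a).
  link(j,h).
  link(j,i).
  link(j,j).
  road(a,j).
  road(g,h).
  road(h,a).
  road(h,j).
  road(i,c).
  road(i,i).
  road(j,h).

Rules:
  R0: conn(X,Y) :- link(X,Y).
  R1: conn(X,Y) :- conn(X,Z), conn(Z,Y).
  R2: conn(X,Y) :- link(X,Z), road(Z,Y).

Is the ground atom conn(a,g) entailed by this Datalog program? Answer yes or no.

no

round 1: derive conn(c,c) via R0 from link(c,c)
round 1: derive conn(c,h) via R0 from link(c,h)
round 1: derive conn(c,j) via R0 from link(c,j)
round 1: derive conn(g,a) via R0 from link(g,a)
round 1: derive conn(g,j) via R0 from link(g,j)
round 1: derive conn(h,j) via R0 from link(h,j)
round 1: derive conn(i,a) via R0 from link(i,a)
round 1: derive conn(i,i) via R0 from link(i,i)
round 1: derive conn(j,a) via R0 from link(j,a)
round 1: derive conn(j,h) via R0 from link(j,h)
round 1: derive conn(j,i) via R0 from link(j,i)
round 1: derive conn(j,j) via R0 from link(j,j)
round 1: derive conn(c,a) via R2 from link(c,h), road(h,a)
round 1: derive conn(g,h) via R2 from link(g,j), road(j,h)
round 1: derive conn(h,h) via R2 from link(h,j), road(j,h)
round 1: derive conn(i,c) via R2 from link(i,i), road(i,c)
round 1: derive conn(i,j) via R2 from link(i,a), road(a,j)
round 1: derive conn(j,c) via R2 from link(j,i), road(i,c)
round 2: derive conn(c,i) via R1 from conn(c,j), conn(j,i)
round 2: derive conn(g,c) via R1 from conn(g,j), conn(j,c)
round 2: derive conn(g,i) via R1 from conn(g,j), conn(j,i)
round 2: derive conn(h,a) via R1 from conn(h,j), conn(j,a)
round 2: derive conn(h,c) via R1 from conn(h,j), conn(j,c)
round 2: derive conn(h,i) via R1 from conn(h,j), conn(j,i)
round 2: derive conn(i,h) via R1 from conn(i,c), conn(c,h)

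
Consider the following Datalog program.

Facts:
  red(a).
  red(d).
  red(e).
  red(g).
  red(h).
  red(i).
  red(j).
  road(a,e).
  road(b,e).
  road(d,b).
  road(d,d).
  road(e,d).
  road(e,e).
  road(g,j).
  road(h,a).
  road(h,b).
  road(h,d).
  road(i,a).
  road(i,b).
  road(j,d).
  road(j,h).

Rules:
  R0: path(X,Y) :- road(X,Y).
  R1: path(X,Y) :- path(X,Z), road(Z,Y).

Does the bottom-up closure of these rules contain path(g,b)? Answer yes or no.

yes

round 1: derive path(a,e) via R0 from road(a,e)
round 1: derive path(b,e) via R0 from road(b,e)
round 1: derive path(d,b) via R0 from road(d,b)
round 1: derive path(d,d) via R0 from road(d,d)
round 1: derive path(e,d) via R0 from road(e,d)
round 1: derive path(e,e) via R0 from road(e,e)
round 1: derive path(g,j) via R0 from road(g,j)
round 1: derive path(h,a) via R0 from road(h,a)
round 1: derive path(h,b) via R0 from road(h,b)
round 1: derive path(h,d) via R0 from road(h,d)
round 1: derive path(i,a) via R0 from road(i,a)
round 1: derive path(i,b) via R0 from road(i,b)
round 1: derive path(j,d) via R0 from road(j,d)
round 1: derive path(j,h) via R0 from road(j,h)
round 2: derive path(a,d) via R1 from path(a,e), road(e,d)
round 2: derive path(b,d) via R1 from path(b,e), road(e,d)
round 2: derive path(d,e) via R1 from path(d,b), road(b,e)
round 2: derive path(e,b) via R1 from path(e,d), road(d,b)
round 2: derive path(g,d) via R1 from path(g,j), road(j,d)
round 2: derive path(g,h) via R1 from path(g,j), road(j,h)
round 2: derive path(h,e) via R1 from path(h,a), road(a,e)
round 2: derive path(i,e) via R1 from path(i,a), road(a,e)
round 2: derive path(j,a) via R1 from path(j,h), road(h,a)
round 2: derive path(j,b) via R1 from path(j,d), road(d,b)
round 3: derive path(a,b) via R1 from path(a,d), road(d,b)
round 3: derive path(b,b) via R1 from path(b,d), road(d,b)
round 3: derive path(g,a) via R1 from path(g,h), road(h,a)
round 3: derive path(g,b) via R1 from path(g,d), road(d,b)
round 3: derive path(i,d) via R1 from path(i,e), road(e,d)
round 3: derive path(j,e) via R1 from path(j,a), road(a,e)
round 4: derive path(g,e) via R1 from path(g,a), road(a,e)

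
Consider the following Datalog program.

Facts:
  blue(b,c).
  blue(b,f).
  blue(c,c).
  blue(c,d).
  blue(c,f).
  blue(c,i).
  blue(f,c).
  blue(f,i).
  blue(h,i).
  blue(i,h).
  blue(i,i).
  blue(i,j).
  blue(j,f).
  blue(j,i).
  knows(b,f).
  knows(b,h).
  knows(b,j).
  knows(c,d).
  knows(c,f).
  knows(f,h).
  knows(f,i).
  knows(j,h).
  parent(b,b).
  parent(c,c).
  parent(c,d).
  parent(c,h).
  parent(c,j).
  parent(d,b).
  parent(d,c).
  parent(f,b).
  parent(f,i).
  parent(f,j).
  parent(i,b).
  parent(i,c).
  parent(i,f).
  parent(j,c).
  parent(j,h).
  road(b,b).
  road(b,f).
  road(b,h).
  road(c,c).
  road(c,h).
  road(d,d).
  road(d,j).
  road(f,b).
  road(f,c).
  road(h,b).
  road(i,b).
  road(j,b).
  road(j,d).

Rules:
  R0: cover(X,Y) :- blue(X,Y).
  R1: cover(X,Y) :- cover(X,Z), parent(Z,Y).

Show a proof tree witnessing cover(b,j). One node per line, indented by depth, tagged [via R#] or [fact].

cover(b,j)  [via R1]
  cover(b,c)  [via R0]
    blue(b,c)  [fact]
  parent(c,j)  [fact]

round 1: derive cover(b,c) via R0 from blue(b,c)
round 1: derive cover(b,f) via R0 from blue(b,f)
round 1: derive cover(c,c) via R0 from blue(c,c)
round 1: derive cover(c,d) via R0 from blue(c,d)
round 1: derive cover(c,f) via R0 from blue(c,f)
round 1: derive cover(c,i) via R0 from blue(c,i)
round 1: derive cover(f,c) via R0 from blue(f,c)
round 1: derive cover(f,i) via R0 from blue(f,i)
round 1: derive cover(h,i) via R0 from blue(h,i)
round 1: derive cover(i,h) via R0 from blue(i,h)
round 1: derive cover(i,i) via R0 from blue(i,i)
round 1: derive cover(i,j) via R0 from blue(i,j)
round 1: derive cover(j,f) via R0 from blue(j,f)
round 1: derive cover(j,i) via R0 from blue(j,i)
round 2: derive cover(b,b) via R1 from cover(b,f), parent(f,b)
round 2: derive cover(b,d) via R1 from cover(b,c), parent(c,d)
round 2: derive cover(b,h) via R1 from cover(b,c), parent(c,h)
round 2: derive cover(b,i) via R1 from cover(b,f), parent(f,i)
round 2: derive cover(b,j) via R1 from cover(b,c), parent(c,j)
round 2: derive cover(c,b) via R1 from cover(c,d), parent(d,b)
round 2: derive cover(c,h) via R1 from cover(c,c), parent(c,h)
round 2: derive cover(c,j) via R1 from cover(c,c), parent(c,j)
round 2: derive cover(f,b) via R1 from cover(f,i), parent(i,b)
round 2: derive cover(f,d) via R1 from cover(f,c), parent(c,d)
round 2: derive cover(f,f) via R1 from cover(f,i), parent(i,f)
round 2: derive cover(f,h) via R1 from cover(f,c), parent(c,h)
round 2: derive cover(f,j) via R1 from cover(f,c), parent(c,j)
round 2: derive cover(h,b) via R1 from cover(h,i), parent(i,b)
round 2: derive cover(h,c) via R1 from cover(h,i), parent(i,c)
round 2: derive cover(h,f) via R1 from cover(h,i), parent(i,f)
round 2: derive cover(i,b) via R1 from cover(i,i), parent(i,b)
round 2: derive cover(i,c) via R1 from cover(i,i), parent(i,c)
round 2: derive cover(i,f) via R1 from cover(i,i), parent(i,f)
round 2: derive cover(j,b) via R1 from cover(j,f), parent(f,b)
round 2: derive cover(j,c) via R1 from cover(j,i), parent(i,c)
round 2: derive cover(j,j) via R1 from cover(j,f), parent(f,j)
round 3: derive cover(h,d) via R1 from cover(h,c), parent(c,d)
round 3: derive cover(h,h) via R1 from cover(h,c), parent(c,h)
round 3: derive cover(h,j) via R1 from cover(h,c), parent(c,j)
round 3: derive cover(i,d) via R1 from cover(i,c), parent(c,d)
round 3: derive cover(j,d) via R1 from cover(j,c), parent(c,d)
round 3: derive cover(j,h) via R1 from cover(j,c), parent(c,h)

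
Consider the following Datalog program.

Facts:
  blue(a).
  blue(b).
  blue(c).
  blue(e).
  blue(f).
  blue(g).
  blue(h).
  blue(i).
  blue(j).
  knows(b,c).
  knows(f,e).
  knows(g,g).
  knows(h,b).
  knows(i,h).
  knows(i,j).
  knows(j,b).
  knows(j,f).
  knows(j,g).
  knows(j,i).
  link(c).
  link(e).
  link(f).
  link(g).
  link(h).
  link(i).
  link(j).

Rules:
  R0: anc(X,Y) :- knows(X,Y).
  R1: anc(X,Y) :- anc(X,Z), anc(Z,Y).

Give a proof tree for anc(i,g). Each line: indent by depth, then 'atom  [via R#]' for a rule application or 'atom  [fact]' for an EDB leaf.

anc(i,g)  [via R1]
  anc(i,j)  [via R0]
    knows(i,j)  [fact]
  anc(j,g)  [via R0]
    knows(j,g)  [fact]

round 1: derive anc(b,c) via R0 from knows(b,c)
round 1: derive anc(f,e) via R0 from knows(f,e)
round 1: derive anc(g,g) via R0 from knows(g,g)
round 1: derive anc(h,b) via R0 from knows(h,b)
round 1: derive anc(i,h) via R0 from knows(i,h)
round 1: derive anc(i,j) via R0 from knows(i,j)
round 1: derive anc(j,b) via R0 from knows(j,b)
round 1: derive anc(j,f) via R0 from knows(j,f)
round 1: derive anc(j,g) via R0 from knows(j,g)
round 1: derive anc(j,i) via R0 from knows(j,i)
round 2: derive anc(h,c) via R1 from anc(h,b), anc(b,c)
round 2: derive anc(i,b) via R1 from anc(i,h), anc(h,b)
round 2: derive anc(i,f) via R1 from anc(i,j), anc(j,f)
round 2: derive anc(i,g) via R1 from anc(i,j), anc(j,g)
round 2: derive anc(i,i) via R1 from anc(i,j), anc(j,i)
round 2: derive anc(j,c) via R1 from anc(j,b), anc(b,c)
round 2: derive anc(j,e) via R1 from anc(j,f), anc(f,e)
round 2: derive anc(j,h) via R1 from anc(j,i), anc(i,h)
round 2: derive anc(j,j) via R1 from anc(j,i), anc(i,j)
round 3: derive anc(i,c) via R1 from anc(i,b), anc(b,c)
round 3: derive anc(i,e) via R1 from anc(i,f), anc(f,e)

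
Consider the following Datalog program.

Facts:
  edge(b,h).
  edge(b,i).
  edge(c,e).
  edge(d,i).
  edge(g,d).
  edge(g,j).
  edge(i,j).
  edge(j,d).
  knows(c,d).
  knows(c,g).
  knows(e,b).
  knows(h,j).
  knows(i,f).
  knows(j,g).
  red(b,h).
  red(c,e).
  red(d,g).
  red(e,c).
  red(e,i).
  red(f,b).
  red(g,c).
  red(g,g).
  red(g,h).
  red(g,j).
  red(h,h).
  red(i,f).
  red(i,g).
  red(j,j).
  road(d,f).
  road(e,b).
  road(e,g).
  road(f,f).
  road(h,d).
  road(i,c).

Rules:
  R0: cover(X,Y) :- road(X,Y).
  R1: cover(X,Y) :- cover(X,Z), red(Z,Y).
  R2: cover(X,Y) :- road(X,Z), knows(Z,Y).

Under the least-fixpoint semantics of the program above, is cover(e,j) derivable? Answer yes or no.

round 1: derive cover(d,f) via R0 from road(d,f)
round 1: derive cover(e,b) via R0 from road(e,b)
round 1: derive cover(e,g) via R0 from road(e,g)
round 1: derive cover(f,f) via R0 from road(f,f)
round 1: derive cover(h,d) via R0 from road(h,d)
round 1: derive cover(i,c) via R0 from road(i,c)
round 1: derive cover(i,d) via R2 from road(i,c), knows(c,d)
round 1: derive cover(i,g) via R2 from road(i,c), knows(c,g)
round 2: derive cover(d,b) via R1 from cover(d,f), red(f,b)
round 2: derive cover(e,c) via R1 from cover(e,g), red(g,c)
round 2: derive cover(e,h) via R1 from cover(e,b), red(b,h)
round 2: derive cover(e,j) via R1 from cover(e,g), red(g,j)
round 2: derive cover(f,b) via R1 from cover(f,f), red(f,b)
round 2: derive cover(h,g) via R1 from cover(h,d), red(d,g)
round 2: derive cover(i,e) via R1 from cover(i,c), red(c,e)
round 2: derive cover(i,h) via R1 from cover(i,g), red(g,h)
round 2: derive cover(i,j) via R1 from cover(i,g), red(g,j)
round 3: derive cover(d,h) via R1 from cover(d,b), red(b,h)
round 3: derive cover(e,e) via R1 from cover(e,c), red(c,e)
round 3: derive cover(f,h) via R1 from cover(f,b), red(b,h)
round 3: derive cover(h,c) via R1 from cover(h,g), red(g,c)
round 3: derive cover(h,h) via R1 from cover(h,g), red(g,h)
round 3: derive cover(h,j) via R1 from cover(h,g), red(g,j)
round 3: derive cover(i,i) via R1 from cover(i,e), red(e,i)
round 4: derive cover(e,i) via R1 from cover(e,e), red(e,i)
round 4: derive cover(h,e) via R1 from cover(h,c), red(c,e)
round 4: derive cover(i,f) via R1 from cover(i,i), red(i,f)
round 5: derive cover(e,f) via R1 from cover(e,i), red(i,f)
round 5: derive cover(h,i) via R1 from cover(h,e), red(e,i)
round 5: derive cover(i,b) via R1 from cover(i,f), red(f,b)
round 6: derive cover(h,f) via R1 from cover(h,i), red(i,f)
round 7: derive cover(h,b) via R1 from cover(h,f), red(f,b)

yes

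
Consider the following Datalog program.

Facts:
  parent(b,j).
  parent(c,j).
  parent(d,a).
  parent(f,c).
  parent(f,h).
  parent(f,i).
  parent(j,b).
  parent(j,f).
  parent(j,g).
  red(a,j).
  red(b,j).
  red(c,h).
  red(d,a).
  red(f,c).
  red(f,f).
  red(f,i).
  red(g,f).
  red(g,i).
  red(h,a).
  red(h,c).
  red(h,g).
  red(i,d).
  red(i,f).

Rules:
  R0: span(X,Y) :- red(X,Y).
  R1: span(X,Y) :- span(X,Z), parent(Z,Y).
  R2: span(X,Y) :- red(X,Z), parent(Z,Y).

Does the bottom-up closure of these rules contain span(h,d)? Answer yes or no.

no

round 1: derive span(a,j) via R0 from red(a,j)
round 1: derive span(b,j) via R0 from red(b,j)
round 1: derive span(c,h) via R0 from red(c,h)
round 1: derive span(d,a) via R0 from red(d,a)
round 1: derive span(f,c) via R0 from red(f,c)
round 1: derive span(f,f) via R0 from red(f,f)
round 1: derive span(f,i) via R0 from red(f,i)
round 1: derive span(g,f) via R0 from red(g,f)
round 1: derive span(g,i) via R0 from red(g,i)
round 1: derive span(h,a) via R0 from red(h,a)
round 1: derive span(h,c) via R0 from red(h,c)
round 1: derive span(h,g) via R0 from red(h,g)
round 1: derive span(i,d) via R0 from red(i,d)
round 1: derive span(i,f) via R0 from red(i,f)
round 1: derive span(a,b) via R2 from red(a,j), parent(j,b)
round 1: derive span(a,f) via R2 from red(a,j), parent(j,f)
round 1: derive span(a,g) via R2 from red(a,j), parent(j,g)
round 1: derive span(b,b) via R2 from red(b,j), parent(j,b)
round 1: derive span(b,f) via R2 from red(b,j), parent(j,f)
round 1: derive span(b,g) via R2 from red(b,j), parent(j,g)
round 1: derive span(f,h) via R2 from red(f,f), parent(f,h)
round 1: derive span(f,j) via R2 from red(f,c), parent(c,j)
round 1: derive span(g,c) via R2 from red(g,f), parent(f,c)
round 1: derive span(g,h) via R2 from red(g,f), parent(f,h)
round 1: derive span(h,j) via R2 from red(h,c), parent(c,j)
round 1: derive span(i,a) via R2 from red(i,d), parent(d,a)
round 1: derive span(i,c) via R2 from red(i,f), parent(f,c)
round 1: derive span(i,h) via R2 from red(i,f), parent(f,h)
round 1: derive span(i,i) via R2 from red(i,f), parent(f,i)
round 2: derive span(a,c) via R1 from span(a,f), parent(f,c)
round 2: derive span(a,h) via R1 from span(a,f), parent(f,h)
round 2: derive span(a,i) via R1 from span(a,f), parent(f,i)
round 2: derive span(b,c) via R1 from span(b,f), parent(f,c)
round 2: derive span(b,h) via R1 from span(b,f), parent(f,h)
round 2: derive span(b,i) via R1 from span(b,f), parent(f,i)
round 2: derive span(f,b) via R1 from span(f,j), parent(j,b)
round 2: derive span(f,g) via R1 from span(f,j), parent(j,g)
round 2: derive span(g,j) via R1 from span(g,c), parent(c,j)
round 2: derive span(h,b) via R1 from span(h,j), parent(j,b)
round 2: derive span(h,f) via R1 from span(h,j), parent(j,f)
round 2: derive span(i,j) via R1 from span(i,c), parent(c,j)
round 3: derive span(g,b) via R1 from span(g,j), parent(j,b)
round 3: derive span(g,g) via R1 from span(g,j), parent(j,g)
round 3: derive span(h,h) via R1 from span(h,f), parent(f,h)
round 3: derive span(h,i) via R1 from span(h,f), parent(f,i)
round 3: derive span(i,b) via R1 from span(i,j), parent(j,b)
round 3: derive span(i,g) via R1 from span(i,j), parent(j,g)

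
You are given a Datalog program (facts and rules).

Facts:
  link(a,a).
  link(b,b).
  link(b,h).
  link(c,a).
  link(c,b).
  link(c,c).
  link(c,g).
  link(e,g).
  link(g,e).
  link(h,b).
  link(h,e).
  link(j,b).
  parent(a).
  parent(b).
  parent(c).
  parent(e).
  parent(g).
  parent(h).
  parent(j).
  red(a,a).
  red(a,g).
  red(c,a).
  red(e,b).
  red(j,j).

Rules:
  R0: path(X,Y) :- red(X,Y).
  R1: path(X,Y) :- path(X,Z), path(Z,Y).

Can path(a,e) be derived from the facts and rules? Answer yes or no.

no

round 1: derive path(a,a) via R0 from red(a,a)
round 1: derive path(a,g) via R0 from red(a,g)
round 1: derive path(c,a) via R0 from red(c,a)
round 1: derive path(e,b) via R0 from red(e,b)
round 1: derive path(j,j) via R0 from red(j,j)
round 2: derive path(c,g) via R1 from path(c,a), path(a,g)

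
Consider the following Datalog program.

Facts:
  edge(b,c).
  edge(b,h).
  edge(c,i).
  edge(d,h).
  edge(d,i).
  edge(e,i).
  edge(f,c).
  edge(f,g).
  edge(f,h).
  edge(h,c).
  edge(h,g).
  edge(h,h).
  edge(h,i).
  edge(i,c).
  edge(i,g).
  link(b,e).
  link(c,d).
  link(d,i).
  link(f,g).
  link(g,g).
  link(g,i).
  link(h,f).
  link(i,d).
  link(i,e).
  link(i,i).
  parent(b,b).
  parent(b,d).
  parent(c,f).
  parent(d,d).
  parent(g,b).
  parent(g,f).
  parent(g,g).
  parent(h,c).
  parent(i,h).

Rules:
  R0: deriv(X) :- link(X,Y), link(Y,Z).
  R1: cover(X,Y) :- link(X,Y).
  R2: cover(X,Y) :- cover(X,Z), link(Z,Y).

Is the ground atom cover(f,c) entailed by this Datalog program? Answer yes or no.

round 1: derive cover(b,e) via R1 from link(b,e)
round 1: derive cover(c,d) via R1 from link(c,d)
round 1: derive cover(d,i) via R1 from link(d,i)
round 1: derive cover(f,g) via R1 from link(f,g)
round 1: derive cover(g,g) via R1 from link(g,g)
round 1: derive cover(g,i) via R1 from link(g,i)
round 1: derive cover(h,f) via R1 from link(h,f)
round 1: derive cover(i,d) via R1 from link(i,d)
round 1: derive cover(i,e) via R1 from link(i,e)
round 1: derive cover(i,i) via R1 from link(i,i)
round 2: derive cover(c,i) via R2 from cover(c,d), link(d,i)
round 2: derive cover(d,d) via R2 from cover(d,i), link(i,d)
round 2: derive cover(d,e) via R2 from cover(d,i), link(i,e)
round 2: derive cover(f,i) via R2 from cover(f,g), link(g,i)
round 2: derive cover(g,d) via R2 from cover(g,i), link(i,d)
round 2: derive cover(g,e) via R2 from cover(g,i), link(i,e)
round 2: derive cover(h,g) via R2 from cover(h,f), link(f,g)
round 3: derive cover(c,e) via R2 from cover(c,i), link(i,e)
round 3: derive cover(f,d) via R2 from cover(f,i), link(i,d)
round 3: derive cover(f,e) via R2 from cover(f,i), link(i,e)
round 3: derive cover(h,i) via R2 from cover(h,g), link(g,i)
round 4: derive cover(h,d) via R2 from cover(h,i), link(i,d)
round 4: derive cover(h,e) via R2 from cover(h,i), link(i,e)

no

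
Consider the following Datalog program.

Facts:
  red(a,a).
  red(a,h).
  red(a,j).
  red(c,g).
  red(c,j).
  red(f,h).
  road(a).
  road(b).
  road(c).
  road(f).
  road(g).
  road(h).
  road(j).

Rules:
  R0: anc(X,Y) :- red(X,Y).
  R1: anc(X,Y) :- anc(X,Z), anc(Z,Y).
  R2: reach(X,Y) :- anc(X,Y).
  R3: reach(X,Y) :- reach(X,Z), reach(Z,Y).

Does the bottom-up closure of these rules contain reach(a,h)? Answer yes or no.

yes

round 1: derive anc(a,a) via R0 from red(a,a)
round 1: derive anc(a,h) via R0 from red(a,h)
round 1: derive anc(a,j) via R0 from red(a,j)
round 1: derive anc(c,g) via R0 from red(c,g)
round 1: derive anc(c,j) via R0 from red(c,j)
round 1: derive anc(f,h) via R0 from red(f,h)
round 2: derive reach(a,a) via R2 from anc(a,a)
round 2: derive reach(a,h) via R2 from anc(a,h)
round 2: derive reach(a,j) via R2 from anc(a,j)
round 2: derive reach(c,g) via R2 from anc(c,g)
round 2: derive reach(c,j) via R2 from anc(c,j)
round 2: derive reach(f,h) via R2 from anc(f,h)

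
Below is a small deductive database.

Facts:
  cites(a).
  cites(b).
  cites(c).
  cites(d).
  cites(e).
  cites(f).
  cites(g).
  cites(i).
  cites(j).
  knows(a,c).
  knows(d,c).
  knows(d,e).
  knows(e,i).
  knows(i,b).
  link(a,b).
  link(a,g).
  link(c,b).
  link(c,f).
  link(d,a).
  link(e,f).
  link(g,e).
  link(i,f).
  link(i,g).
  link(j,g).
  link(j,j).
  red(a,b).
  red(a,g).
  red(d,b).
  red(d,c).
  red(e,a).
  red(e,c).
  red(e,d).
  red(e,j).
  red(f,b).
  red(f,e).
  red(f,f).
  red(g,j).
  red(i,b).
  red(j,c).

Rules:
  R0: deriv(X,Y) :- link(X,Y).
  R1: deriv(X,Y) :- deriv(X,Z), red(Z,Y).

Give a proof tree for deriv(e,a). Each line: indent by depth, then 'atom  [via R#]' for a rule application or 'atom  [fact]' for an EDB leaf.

deriv(e,a)  [via R1]
  deriv(e,e)  [via R1]
    deriv(e,f)  [via R0]
      link(e,f)  [fact]
    red(f,e)  [fact]
  red(e,a)  [fact]

round 1: derive deriv(a,b) via R0 from link(a,b)
round 1: derive deriv(a,g) via R0 from link(a,g)
round 1: derive deriv(c,b) via R0 from link(c,b)
round 1: derive deriv(c,f) via R0 from link(c,f)
round 1: derive deriv(d,a) via R0 from link(d,a)
round 1: derive deriv(e,f) via R0 from link(e,f)
round 1: derive deriv(g,e) via R0 from link(g,e)
round 1: derive deriv(i,f) via R0 from link(i,f)
round 1: derive deriv(i,g) via R0 from link(i,g)
round 1: derive deriv(j,g) via R0 from link(j,g)
round 1: derive deriv(j,j) via R0 from link(j,j)
round 2: derive deriv(a,j) via R1 from deriv(a,g), red(g,j)
round 2: derive deriv(c,e) via R1 from deriv(c,f), red(f,e)
round 2: derive deriv(d,b) via R1 from deriv(d,a), red(a,b)
round 2: derive deriv(d,g) via R1 from deriv(d,a), red(a,g)
round 2: derive deriv(e,b) via R1 from deriv(e,f), red(f,b)
round 2: derive deriv(e,e) via R1 from deriv(e,f), red(f,e)
round 2: derive deriv(g,a) via R1 from deriv(g,e), red(e,a)
round 2: derive deriv(g,c) via R1 from deriv(g,e), red(e,c)
round 2: derive deriv(g,d) via R1 from deriv(g,e), red(e,d)
round 2: derive deriv(g,j) via R1 from deriv(g,e), red(e,j)
round 2: derive deriv(i,b) via R1 from deriv(i,f), red(f,b)
round 2: derive deriv(i,e) via R1 from deriv(i,f), red(f,e)
round 2: derive deriv(i,j) via R1 from deriv(i,g), red(g,j)
round 2: derive deriv(j,c) via R1 from deriv(j,j), red(j,c)
round 3: derive deriv(a,c) via R1 from deriv(a,j), red(j,c)
round 3: derive deriv(c,a) via R1 from deriv(c,e), red(e,a)
round 3: derive deriv(c,c) via R1 from deriv(c,e), red(e,c)
round 3: derive deriv(c,d) via R1 from deriv(c,e), red(e,d)
round 3: derive deriv(c,j) via R1 from deriv(c,e), red(e,j)
round 3: derive deriv(d,j) via R1 from deriv(d,g), red(g,j)
round 3: derive deriv(e,a) via R1 from deriv(e,e), red(e,a)
round 3: derive deriv(e,c) via R1 from deriv(e,e), red(e,c)
round 3: derive deriv(e,d) via R1 from deriv(e,e), red(e,d)
round 3: derive deriv(e,j) via R1 from deriv(e,e), red(e,j)
round 3: derive deriv(g,b) via R1 from deriv(g,a), red(a,b)
round 3: derive deriv(g,g) via R1 from deriv(g,a), red(a,g)
round 3: derive deriv(i,a) via R1 from deriv(i,e), red(e,a)
round 3: derive deriv(i,c) via R1 from deriv(i,e), red(e,c)
round 3: derive deriv(i,d) via R1 from deriv(i,e), red(e,d)
round 4: derive deriv(c,g) via R1 from deriv(c,a), red(a,g)
round 4: derive deriv(d,c) via R1 from deriv(d,j), red(j,c)
round 4: derive deriv(e,g) via R1 from deriv(e,a), red(a,g)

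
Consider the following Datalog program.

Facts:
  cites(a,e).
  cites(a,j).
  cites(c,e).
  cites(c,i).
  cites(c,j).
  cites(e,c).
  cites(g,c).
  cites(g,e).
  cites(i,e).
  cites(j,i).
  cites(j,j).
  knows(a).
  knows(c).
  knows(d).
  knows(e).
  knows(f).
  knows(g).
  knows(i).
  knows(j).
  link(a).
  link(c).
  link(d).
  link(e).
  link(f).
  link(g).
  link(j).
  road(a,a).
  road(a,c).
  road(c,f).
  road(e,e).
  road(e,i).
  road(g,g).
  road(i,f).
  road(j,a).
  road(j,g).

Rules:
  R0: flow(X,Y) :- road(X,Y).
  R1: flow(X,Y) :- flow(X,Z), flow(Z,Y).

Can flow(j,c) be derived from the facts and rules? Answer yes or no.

round 1: derive flow(a,a) via R0 from road(a,a)
round 1: derive flow(a,c) via R0 from road(a,c)
round 1: derive flow(c,f) via R0 from road(c,f)
round 1: derive flow(e,e) via R0 from road(e,e)
round 1: derive flow(e,i) via R0 from road(e,i)
round 1: derive flow(g,g) via R0 from road(g,g)
round 1: derive flow(i,f) via R0 from road(i,f)
round 1: derive flow(j,a) via R0 from road(j,a)
round 1: derive flow(j,g) via R0 from road(j,g)
round 2: derive flow(a,f) via R1 from flow(a,c), flow(c,f)
round 2: derive flow(e,f) via R1 from flow(e,i), flow(i,f)
round 2: derive flow(j,c) via R1 from flow(j,a), flow(a,c)
round 3: derive flow(j,f) via R1 from flow(j,a), flow(a,f)

yes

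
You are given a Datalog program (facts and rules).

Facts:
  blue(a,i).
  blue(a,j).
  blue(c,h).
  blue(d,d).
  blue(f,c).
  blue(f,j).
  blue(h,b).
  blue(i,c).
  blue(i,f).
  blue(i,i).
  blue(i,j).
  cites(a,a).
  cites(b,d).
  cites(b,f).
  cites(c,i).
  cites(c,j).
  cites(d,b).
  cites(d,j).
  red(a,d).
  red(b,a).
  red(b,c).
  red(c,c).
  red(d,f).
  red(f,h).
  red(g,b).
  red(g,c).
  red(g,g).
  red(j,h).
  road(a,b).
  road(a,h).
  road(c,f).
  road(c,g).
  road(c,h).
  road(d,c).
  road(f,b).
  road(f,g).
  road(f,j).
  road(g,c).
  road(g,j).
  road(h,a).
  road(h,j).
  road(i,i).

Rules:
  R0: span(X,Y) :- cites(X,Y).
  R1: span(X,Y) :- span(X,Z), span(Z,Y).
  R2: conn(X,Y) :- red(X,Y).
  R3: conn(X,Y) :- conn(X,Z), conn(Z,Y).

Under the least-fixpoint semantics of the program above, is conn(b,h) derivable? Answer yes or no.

yes

round 1: derive conn(a,d) via R2 from red(a,d)
round 1: derive conn(b,a) via R2 from red(b,a)
round 1: derive conn(b,c) via R2 from red(b,c)
round 1: derive conn(c,c) via R2 from red(c,c)
round 1: derive conn(d,f) via R2 from red(d,f)
round 1: derive conn(f,h) via R2 from red(f,h)
round 1: derive conn(g,b) via R2 from red(g,b)
round 1: derive conn(g,c) via R2 from red(g,c)
round 1: derive conn(g,g) via R2 from red(g,g)
round 1: derive conn(j,h) via R2 from red(j,h)
round 2: derive conn(a,f) via R3 from conn(a,d), conn(d,f)
round 2: derive conn(b,d) via R3 from conn(b,a), conn(a,d)
round 2: derive conn(d,h) via R3 from conn(d,f), conn(f,h)
round 2: derive conn(g,a) via R3 from conn(g,b), conn(b,a)
round 3: derive conn(a,h) via R3 from conn(a,d), conn(d,h)
round 3: derive conn(b,f) via R3 from conn(b,a), conn(a,f)
round 3: derive conn(b,h) via R3 from conn(b,d), conn(d,h)
round 3: derive conn(g,d) via R3 from conn(g,a), conn(a,d)
round 3: derive conn(g,f) via R3 from conn(g,a), conn(a,f)
round 4: derive conn(g,h) via R3 from conn(g,a), conn(a,h)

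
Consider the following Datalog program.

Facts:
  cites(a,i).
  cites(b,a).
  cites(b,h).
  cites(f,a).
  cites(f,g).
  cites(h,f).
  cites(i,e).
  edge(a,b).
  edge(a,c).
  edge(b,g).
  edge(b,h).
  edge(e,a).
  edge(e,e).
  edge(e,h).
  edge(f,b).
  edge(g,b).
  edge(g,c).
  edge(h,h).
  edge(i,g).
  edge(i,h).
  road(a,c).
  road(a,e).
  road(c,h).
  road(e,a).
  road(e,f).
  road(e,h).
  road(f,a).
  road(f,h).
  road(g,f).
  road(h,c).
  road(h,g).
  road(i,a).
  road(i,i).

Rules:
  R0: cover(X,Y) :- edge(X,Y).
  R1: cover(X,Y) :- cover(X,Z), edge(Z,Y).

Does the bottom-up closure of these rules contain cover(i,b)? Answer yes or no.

round 1: derive cover(a,b) via R0 from edge(a,b)
round 1: derive cover(a,c) via R0 from edge(a,c)
round 1: derive cover(b,g) via R0 from edge(b,g)
round 1: derive cover(b,h) via R0 from edge(b,h)
round 1: derive cover(e,a) via R0 from edge(e,a)
round 1: derive cover(e,e) via R0 from edge(e,e)
round 1: derive cover(e,h) via R0 from edge(e,h)
round 1: derive cover(f,b) via R0 from edge(f,b)
round 1: derive cover(g,b) via R0 from edge(g,b)
round 1: derive cover(g,c) via R0 from edge(g,c)
round 1: derive cover(h,h) via R0 from edge(h,h)
round 1: derive cover(i,g) via R0 from edge(i,g)
round 1: derive cover(i,h) via R0 from edge(i,h)
round 2: derive cover(a,g) via R1 from cover(a,b), edge(b,g)
round 2: derive cover(a,h) via R1 from cover(a,b), edge(b,h)
round 2: derive cover(b,b) via R1 from cover(b,g), edge(g,b)
round 2: derive cover(b,c) via R1 from cover(b,g), edge(g,c)
round 2: derive cover(e,b) via R1 from cover(e,a), edge(a,b)
round 2: derive cover(e,c) via R1 from cover(e,a), edge(a,c)
round 2: derive cover(f,g) via R1 from cover(f,b), edge(b,g)
round 2: derive cover(f,h) via R1 from cover(f,b), edge(b,h)
round 2: derive cover(g,g) via R1 from cover(g,b), edge(b,g)
round 2: derive cover(g,h) via R1 from cover(g,b), edge(b,h)
round 2: derive cover(i,b) via R1 from cover(i,g), edge(g,b)
round 2: derive cover(i,c) via R1 from cover(i,g), edge(g,c)
round 3: derive cover(e,g) via R1 from cover(e,b), edge(b,g)
round 3: derive cover(f,c) via R1 from cover(f,g), edge(g,c)

yes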